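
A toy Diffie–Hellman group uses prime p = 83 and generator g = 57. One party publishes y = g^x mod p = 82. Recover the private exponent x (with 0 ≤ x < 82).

Baby-step giant-step with m = ceil(sqrt(82)) = 10.
Baby table (57^j mod 83 for j=0..9):
  0:1  1:57  2:12  3:20  4:61  5:74  6:68  7:58
  8:69  9:32
Giant step factor: 57^(-10) ≡ 41 (mod 83).
Scan 82·41^i mod 83 for i = 0, 1, …:
  i=0: 82   i=1: 42   i=2: 62   i=3: 52
  i=4: 57
Match at i=4, j=1: x = 4·10 + 1 = 41.

41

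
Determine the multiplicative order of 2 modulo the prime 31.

5

The order of 2 must divide p − 1 = 30 = 2 · 3 · 5.
Divisors: 1, 2, 3, 5, 6, 10, 15, 30.
Check each in increasing order: 2^1 ≡ 2;  2^2 ≡ 4;  2^3 ≡ 8;  2^5 ≡ 1.
Smallest exponent giving 1 is 5.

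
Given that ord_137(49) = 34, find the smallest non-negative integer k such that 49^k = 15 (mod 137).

Successive powers of 49 modulo 137:
  49^0=1  49^1=49  49^2=72  49^3=103  49^4=115  49^5=18
  49^6=60  49^7=63  49^8=73  49^9=15
So 49^9 ≡ 15 (mod 137), giving k = 9.

9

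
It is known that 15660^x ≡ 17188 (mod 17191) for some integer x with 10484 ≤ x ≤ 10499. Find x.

10486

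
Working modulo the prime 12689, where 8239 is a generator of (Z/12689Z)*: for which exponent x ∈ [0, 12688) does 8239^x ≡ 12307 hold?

Baby-step giant-step with m = ceil(sqrt(12688)) = 113.
Baby table (8239^j mod 12689 for j=0..112):
  0:1  1:8239  2:7660  3:8343  4:1664  5:5576  6:6484  7:986
  8:2694  9:2805  10:3726  11:3823  12:3599  13:10657  14:7832  15:4283
  16:12217  17:6715  18:845  19:8383  20:1310  21:7440  22:10290  23:4101
  24:10021  25:8385  26:5099  27:10071  28:1598  29:7429  30:8484  31:8664
  32:7071  33:2770  34:7208  35:2192  36:3441  37:3173  38:3007  39:5745
  40:3085  41:1248  42:4182  43:4863  44:7084  45:8365  46:5276  47:9139
  48:12384  49:12216  50:11165  51:5874  52:40  53:12335  54:1864  55:3806
  56:3115  57:7327  58:5580  59:1373  60:6248  61:10688  62:9461  63:652
  64:4381  65:7543  66:8744  67:6363  68:6498  69:2131  70:8422  71:5406
  72:1644  73:5753  74:5552  75:11772  76:7481  77:5486  78:936  79:9481
  80:475  81:5313  82:9446  83:3957  84:3682  85:9288  86:9162  87:11546
  88:10750  89:30  90:6079  91:1398  92:9199  93:11853  94:2323  95:4185
  96:4202  97:4686  98:8016  99:10268  100:489  101:6458  102:2485  103:6558
  104:1600  105:11218  106:11115  107:12661  108:10399  109:1233  110:7487  111:4164
  112:8829
Giant step factor: 8239^(-113) ≡ 8651 (mod 12689).
Scan 12307·8651^i mod 12689 for i = 0, 1, …:
  i=0: 12307   i=1: 7147   i=2: 7889   i=3: 6297
  i=4: 1470   i=5: 2592   i=6: 1929   i=7: 1744
  i=8: 123   i=9: 10886     …   i=78: 1200
  i=79: 1598
Match at i=79, j=28: x = 79·113 + 28 = 8955.

8955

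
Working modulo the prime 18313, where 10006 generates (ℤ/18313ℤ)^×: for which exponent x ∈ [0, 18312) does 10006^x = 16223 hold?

17185

Baby-step giant-step with m = ceil(sqrt(18312)) = 136.
Baby table (10006^j mod 18313 for j=0..135):
  0:1  1:10006  2:2865  3:7345  4:4001  5:1788  6:17240  7:13293
  8:2439  9:11718  10:10482  11:4341  12:15923  13:2438  14:1712  15:7617
  16:15309  17:11922  18:650  19:2785  20:12637  21:12870  22:204  23:8481
  24:16757  25:15027  26:10432  27:16805  28:864  29:1448  30:3105  31:9782
  32:14020  33:6540  34:6891  35:2901  36:1301  37:15576  38:9826  39:14772
  40:4409  41:437  42:14128  43:6721  44:4990  45:8702  46:12210  47:7237
  48:3820  49:3689  50:11439  51:2384  52:10778  53:17724  54:3252  55:15624
  56:13976  57:5788  58:9022  59:9355  60:8387  61:10156  62:2099  63:15896
  64:6971  65:15922  66:10745  67:17160  68:272  69:11308  70:10134  71:1723
  72:7805  73:10198  74:1152  75:8035  76:4140  77:834  78:12589  79:8720
  80:9188  81:3868  82:7839  83:2455  84:6997  85:1383  86:11983  87:6687
  88:12733  89:2857  90:549  91:17707  92:16280  93:3545  94:17302  95:11023
  96:15252  97:9283  98:2162  99:5319  100:4336  101:2519  102:6426  103:1613
  104:5925  105:6369  106:17287  107:7437  108:8903  109:8986  110:15399  111:15125
  112:2118  113:4567  114:6467  115:8973  116:13512  117:14506  118:16511  119:7493
  120:1536  121:4609  122:5520  123:1112  124:10681  125:17731  126:42  127:17366
  128:10452  129:15482  130:3225  131:1844  132:9873  133:8916  134:10873  135:16018
Giant step factor: 10006^(-136) ≡ 14085 (mod 18313).
Scan 16223·14085^i mod 18313 for i = 0, 1, …:
  i=0: 16223   i=1: 9654   i=2: 2565   i=3: 14789
  i=4: 11003   i=5: 12649   i=6: 12301   i=7: 292
  i=8: 10708   i=9: 14625     …   i=125: 8337
  i=126: 3689
Match at i=126, j=49: x = 126·136 + 49 = 17185.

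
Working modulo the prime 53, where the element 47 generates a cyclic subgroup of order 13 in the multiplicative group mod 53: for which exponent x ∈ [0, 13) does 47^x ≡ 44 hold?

12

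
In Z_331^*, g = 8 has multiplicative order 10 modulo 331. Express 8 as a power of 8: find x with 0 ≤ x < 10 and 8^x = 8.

1

Successive powers of 8 modulo 331:
  8^0=1  8^1=8
So 8^1 ≡ 8 (mod 331), giving x = 1.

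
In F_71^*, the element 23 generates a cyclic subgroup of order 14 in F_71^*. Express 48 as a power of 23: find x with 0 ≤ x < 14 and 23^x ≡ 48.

8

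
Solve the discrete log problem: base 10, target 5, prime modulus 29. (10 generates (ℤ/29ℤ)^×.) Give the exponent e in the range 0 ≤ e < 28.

18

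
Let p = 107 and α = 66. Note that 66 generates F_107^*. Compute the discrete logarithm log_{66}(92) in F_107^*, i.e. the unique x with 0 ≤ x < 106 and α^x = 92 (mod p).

Baby-step giant-step with m = ceil(sqrt(106)) = 11.
Baby table (66^j mod 107 for j=0..10):
  0:1  1:66  2:76  3:94  4:105  5:82  6:62  7:26
  8:4  9:50  10:90
Giant step factor: 66^(-11) ≡ 72 (mod 107).
Scan 92·72^i mod 107 for i = 0, 1, …:
  i=0: 92   i=1: 97   i=2: 29   i=3: 55
  i=4: 1
Match at i=4, j=0: x = 4·11 + 0 = 44.

44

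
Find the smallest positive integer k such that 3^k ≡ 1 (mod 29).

The order of 3 must divide p − 1 = 28 = 2^2 · 7.
Divisors: 1, 2, 4, 7, 14, 28.
Check each in increasing order: 3^1 ≡ 3;  3^2 ≡ 9;  3^4 ≡ 23;  3^7 ≡ 12;  3^14 ≡ 28;  3^28 ≡ 1.
Smallest exponent giving 1 is 28.

28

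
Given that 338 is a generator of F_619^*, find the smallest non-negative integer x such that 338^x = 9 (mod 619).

570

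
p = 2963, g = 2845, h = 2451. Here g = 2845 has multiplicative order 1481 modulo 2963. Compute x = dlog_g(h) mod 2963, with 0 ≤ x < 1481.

Baby-step giant-step with m = ceil(sqrt(1481)) = 39.
Baby table (2845^j mod 2963 for j=0..38):
  0:1  1:2845  2:2072  3:1433  4:2760  5:250  6:130  7:2438
  8:2690  9:2584  10:277  11:2870  12:2085  13:2862  14:66  15:1101
  16:454  17:2725  18:1417  19:1685  20:2654  21:906  22:2723  23:1653
  24:504  25:2751  26:1312  27:2223  28:1393  29:1554  30:334  31:2070
  32:1669  33:1579  34:347  35:536  36:1938  37:2430  38:671
Giant step factor: 2845^(-39) ≡ 2945 (mod 2963).
Scan 2451·2945^i mod 2963 for i = 0, 1, …:
  i=0: 2451   i=1: 327   i=2: 40   i=3: 2243
  i=4: 1108   i=5: 797   i=6: 469   i=7: 447
  i=8: 843   i=9: 2604   i=10: 536
Match at i=10, j=35: x = 10·39 + 35 = 425.

425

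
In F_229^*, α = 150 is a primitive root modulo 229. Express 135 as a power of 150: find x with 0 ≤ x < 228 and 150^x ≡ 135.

190

Baby-step giant-step with m = ceil(sqrt(228)) = 16.
Baby table (150^j mod 229 for j=0..15):
  0:1  1:150  2:58  3:227  4:158  5:113  6:4  7:142
  8:3  9:221  10:174  11:223  12:16  13:110  14:12  15:197
Giant step factor: 150^(-16) ≡ 51 (mod 229).
Scan 135·51^i mod 229 for i = 0, 1, …:
  i=0: 135   i=1: 15   i=2: 78   i=3: 85
  i=4: 213   i=5: 100   i=6: 62   i=7: 185
  i=8: 46   i=9: 56   i=10: 108   i=11: 12
Match at i=11, j=14: x = 11·16 + 14 = 190.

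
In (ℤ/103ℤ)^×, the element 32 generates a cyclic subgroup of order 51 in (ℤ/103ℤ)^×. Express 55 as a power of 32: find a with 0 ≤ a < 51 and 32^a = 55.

23

Baby-step giant-step with m = ceil(sqrt(51)) = 8.
Baby table (32^j mod 103 for j=0..7):
  0:1  1:32  2:97  3:14  4:36  5:19  6:93  7:92
Giant step factor: 32^(-8) ≡ 91 (mod 103).
Scan 55·91^i mod 103 for i = 0, 1, …:
  i=0: 55   i=1: 61   i=2: 92
Match at i=2, j=7: a = 2·8 + 7 = 23.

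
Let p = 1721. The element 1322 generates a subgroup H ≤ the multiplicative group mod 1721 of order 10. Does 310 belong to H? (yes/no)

⟨1322⟩ has order 10; its elements mod 1721 are {1, 358, 399, 810, 852, 869, 911, 1322, 1363, 1720}.
310 is not in this set.

no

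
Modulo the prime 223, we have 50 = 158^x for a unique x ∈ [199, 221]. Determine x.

Compute 158^199 mod 223 = 85, then multiply by 158 repeatedly:
  158^199=85  158^200=50
Found 50 at exponent 200.

200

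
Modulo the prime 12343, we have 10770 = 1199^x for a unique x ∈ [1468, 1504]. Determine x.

1498

Compute 1199^1468 mod 12343 = 9800, then multiply by 1199 repeatedly:
  1199^1468=9800  1199^1469=12007  1199^1470=4455  1199^1471=9369  1199^1472=1301
  1199^1473=4681  1199^1474=8797  1199^1475=6681  1199^1476=12255  1199^1477=5575
  1199^1478=6862  1199^1479=7100  1199^1480=8573  1199^1481=9651  1199^1482=6158
  1199^1483=2328  1199^1484=1754  1199^1485=4736  1199^1486=684  1199^1487=5478
  1199^1488=1646  1199^1489=11017  1199^1490=2373  1199^1491=6337  1199^1492=7118
  1199^1493=5469  1199^1494=3198  1199^1495=8072  1199^1496=1416  1199^1497=6793
  1199^1498=10770
Found 10770 at exponent 1498.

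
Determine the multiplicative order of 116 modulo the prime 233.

58

The order of 116 must divide p − 1 = 232 = 2^3 · 29.
Divisors: 1, 2, 4, 8, 29, 58, 116, 232.
Check each in increasing order: 116^1 ≡ 116;  116^2 ≡ 175;  116^4 ≡ 102;  116^8 ≡ 152;  116^29 ≡ 232;  116^58 ≡ 1.
Smallest exponent giving 1 is 58.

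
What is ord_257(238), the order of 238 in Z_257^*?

The order of 238 must divide p − 1 = 256 = 2^8.
Divisors: 1, 2, 4, 8, 16, 32, 64, 128, 256.
Check each in increasing order: 238^1 ≡ 238;  238^2 ≡ 104;  238^4 ≡ 22;  238^8 ≡ 227;  238^16 ≡ 129;  238^32 ≡ 193;  238^64 ≡ 241;  238^128 ≡ 256;  238^256 ≡ 1.
Smallest exponent giving 1 is 256.

256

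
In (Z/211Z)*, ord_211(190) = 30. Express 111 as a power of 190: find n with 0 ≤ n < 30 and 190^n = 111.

13

Successive powers of 190 modulo 211:
  190^0=1  190^1=190  190^2=19  190^3=23  190^4=150  190^5=15
  190^6=107  190^7=74  190^8=134  190^9=140  190^10=14  190^11=128
  190^12=55  190^13=111
So 190^13 ≡ 111 (mod 211), giving n = 13.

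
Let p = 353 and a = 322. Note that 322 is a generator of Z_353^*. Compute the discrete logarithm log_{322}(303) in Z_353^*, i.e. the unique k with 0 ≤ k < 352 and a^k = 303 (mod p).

86

Baby-step giant-step with m = ceil(sqrt(352)) = 19.
Baby table (322^j mod 353 for j=0..18):
  0:1  1:322  2:255  3:214  4:73  5:208  6:259  7:90
  8:34  9:5  10:198  11:216  12:11  13:12  14:334  15:236
  16:97  17:170  18:25
Giant step factor: 322^(-19) ≡ 133 (mod 353).
Scan 303·133^i mod 353 for i = 0, 1, …:
  i=0: 303   i=1: 57   i=2: 168   i=3: 105
  i=4: 198
Match at i=4, j=10: k = 4·19 + 10 = 86.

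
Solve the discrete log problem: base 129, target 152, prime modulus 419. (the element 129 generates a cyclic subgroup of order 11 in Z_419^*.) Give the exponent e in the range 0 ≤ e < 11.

3

Successive powers of 129 modulo 419:
  129^0=1  129^1=129  129^2=300  129^3=152
So 129^3 ≡ 152 (mod 419), giving e = 3.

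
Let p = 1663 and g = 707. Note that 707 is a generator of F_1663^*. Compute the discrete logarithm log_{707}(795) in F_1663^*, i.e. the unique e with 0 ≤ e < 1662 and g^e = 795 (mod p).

1505

Baby-step giant-step with m = ceil(sqrt(1662)) = 41.
Baby table (707^j mod 1663 for j=0..40):
  0:1  1:707  2:949  3:754  4:918  5:456  6:1433  7:364
  8:1246  9:1195  10:61  11:1552  12:1347  13:1093  14:1119  15:1208
  16:937  17:585  18:1171  19:1386  20:395  21:1544  22:680  23:153
  24:76  25:516  26:615  27:762  28:1585  29:1396  30:813  31:1056
  32:1568  33:1018  34:1310  35:1542  36:929  37:1581  38:231  39:343
  40:1366
Giant step factor: 707^(-41) ≡ 1169 (mod 1663).
Scan 795·1169^i mod 1663 for i = 0, 1, …:
  i=0: 795   i=1: 1401   i=2: 1377   i=3: 1592
  i=4: 151   i=5: 241   i=6: 682   i=7: 681
  i=8: 1175   i=9: 1600     …   i=35: 1337
  i=36: 1396
Match at i=36, j=29: e = 36·41 + 29 = 1505.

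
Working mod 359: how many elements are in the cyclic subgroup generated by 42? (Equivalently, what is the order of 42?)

358

The order of 42 must divide p − 1 = 358 = 2 · 179.
Divisors: 1, 2, 179, 358.
Check each in increasing order: 42^1 ≡ 42;  42^2 ≡ 328;  42^179 ≡ 358;  42^358 ≡ 1.
Smallest exponent giving 1 is 358.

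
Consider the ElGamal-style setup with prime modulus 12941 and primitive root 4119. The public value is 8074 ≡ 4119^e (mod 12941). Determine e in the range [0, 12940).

1756

Baby-step giant-step with m = ceil(sqrt(12940)) = 114.
Baby table (4119^j mod 12941 for j=0..113):
  0:1  1:4119  2:510  3:4248  4:1280  5:5333  6:5750  7:2220
  8:7834  9:6333  10:9512  11:7521  12:11186  13:5174  14:10820  15:11717
  16:5334  17:9869  18:2730  19:12082  20:7613  21:1904  22:330  23:465
  24:67  25:4212  26:8288  27:12855  28:8114  29:7904  30:9961  31:6389
  32:7238  33:10199  34:3195  35:12149  36:11825  37:10192  38:244  39:8579
  40:7971  41:1232  42:1736  43:7152  44:5372  45:11099  46:9169  47:5273
  48:4489  49:10443  50:11774  51:7179  52:116  53:11928  54:7396  55:1010
  56:6129  57:10401  58:7009  59:11641  60:2874  61:9932  62:3407  63:5389
  64:3476  65:4898  66:12784  67:367  68:10517  69:5996  70:6096  71:3884
  72:3120  73:867  74:12398  75:2176  76:7772  77:9775  78:3774  79:2965
  80:9472  81:10994  82:3727  83:3487  84:11384  85:5453  86:8272  87:11656
  88:12895  89:4641  90:2422  91:11648  92:5825  93:561  94:7261  95:1408
  96:1984  97:6325  98:2442  99:3441  100:3084  101:7875  102:6979  103:4540
  104:515  105:11902  106:3830  107:691  108:12150  109:3003  110:10702  111:4492
  112:9859  113:363
Giant step factor: 4119^(-114) ≡ 12435 (mod 12941).
Scan 8074·12435^i mod 12941 for i = 0, 1, …:
  i=0: 8074   i=1: 3912   i=2: 501   i=3: 5314
  i=4: 2844   i=5: 10328   i=6: 2196   i=7: 1750
  i=8: 7429   i=9: 6757     …   i=14: 11772
  i=15: 9169
Match at i=15, j=46: e = 15·114 + 46 = 1756.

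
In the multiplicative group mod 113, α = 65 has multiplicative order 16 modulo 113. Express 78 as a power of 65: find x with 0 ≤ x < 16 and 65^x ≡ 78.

Successive powers of 65 modulo 113:
  65^0=1  65^1=65  65^2=44  65^3=35  65^4=15  65^5=71
  65^6=95  65^7=73  65^8=112  65^9=48  65^10=69  65^11=78
So 65^11 ≡ 78 (mod 113), giving x = 11.

11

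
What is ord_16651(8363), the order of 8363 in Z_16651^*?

111

The order of 8363 must divide p − 1 = 16650 = 2 · 3^2 · 5^2 · 37.
Divisors: 1, 2, 3, 5, 6, 9, 10, 15, 18, 25, 30, 37, 45, 50, 74, 75, 90, 111, 150, 185, 222, 225, 333, 370, 450, 555, 666, 925, 1110, 1665, 1850, 2775, 3330, 5550, 8325, 16650.
Check each in increasing order: 8363^1 ≡ 8363;  8363^2 ≡ 5569;  8363^3 ≡ 700;  8363^5 ≡ 1966;  8363^6 ≡ 7121;  8363^9 ≡ 6051;  8363^10 ≡ 2124;  8363^15 ≡ 13034;  8363^18 ≡ 15703;  8363^25 ≡ 10254;  8363^30 ≡ 11654;  8363^37 ≡ 16427;  8363^45 ≡ 7814;  8363^50 ≡ 10102;  8363^74 ≡ 223;  8363^75 ≡ 37;  8363^90 ≡ 16030;  8363^111 ≡ 1.
Smallest exponent giving 1 is 111.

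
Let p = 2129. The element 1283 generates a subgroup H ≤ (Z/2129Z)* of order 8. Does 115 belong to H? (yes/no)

no

115 ∈ ⟨1283⟩ iff 115^8 ≡ 1 (mod 2129), since |⟨1283⟩| = 8.
115^8 mod 2129 = 1852.
Since 1852 ≠ 1, 115 does not lie in the subgroup.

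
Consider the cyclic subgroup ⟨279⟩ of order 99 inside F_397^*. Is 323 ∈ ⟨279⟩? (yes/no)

no

323 ∈ ⟨279⟩ iff 323^99 ≡ 1 (mod 397), since |⟨279⟩| = 99.
323^99 mod 397 = 334.
Since 334 ≠ 1, 323 does not lie in the subgroup.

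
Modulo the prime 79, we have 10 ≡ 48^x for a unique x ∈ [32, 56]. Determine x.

36

Compute 48^32 mod 79 = 44, then multiply by 48 repeatedly:
  48^32=44  48^33=58  48^34=19  48^35=43  48^36=10
Found 10 at exponent 36.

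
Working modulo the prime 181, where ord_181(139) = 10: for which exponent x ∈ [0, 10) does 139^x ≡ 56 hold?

Successive powers of 139 modulo 181:
  139^0=1  139^1=139  139^2=135  139^3=122  139^4=125  139^5=180
  139^6=42  139^7=46  139^8=59  139^9=56
So 139^9 ≡ 56 (mod 181), giving x = 9.

9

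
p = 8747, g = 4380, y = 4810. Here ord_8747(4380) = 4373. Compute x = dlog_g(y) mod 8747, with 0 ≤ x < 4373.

Baby-step giant-step with m = ceil(sqrt(4373)) = 67.
Baby table (4380^j mod 8747 for j=0..66):
  0:1  1:4380  2:2229  3:1368  4:145  5:5316  6:8313  7:5926
  8:3531  9:1084  10:7046  11:2064  12:4669  13:8481  14:7018  15:1882
  16:3486  17:5165  18:2958  19:1733  20:6891  21:5430  22:307  23:6369
  24:2037  25:120  26:780  27:5070  28:6714  29:8653  30:8136  31:402
  32:2613  33:3864  34:7622  35:5808  36:2764  37:472  38:3068  39:2448
  40:7165  41:7211  42:7510  43:5080  44:6779  45:4702  46:4322  47:1852
  48:3291  49:8271  50:5653  51:6130  52:4857  53:956  54:6214  55:5403
  56:4505  57:7415  58:89  59:4952  60:5947  61:8041  62:4158  63:786
  64:5109  65:2594  66:8114
Giant step factor: 4380^(-67) ≡ 6079 (mod 8747).
Scan 4810·6079^i mod 8747 for i = 0, 1, …:
  i=0: 4810   i=1: 7516   i=2: 4183   i=3: 928
  i=4: 8244   i=5: 3713   i=6: 4067   i=7: 4271
  i=8: 2313   i=9: 4298     …   i=20: 7020
  i=21: 6714
Match at i=21, j=28: x = 21·67 + 28 = 1435.

1435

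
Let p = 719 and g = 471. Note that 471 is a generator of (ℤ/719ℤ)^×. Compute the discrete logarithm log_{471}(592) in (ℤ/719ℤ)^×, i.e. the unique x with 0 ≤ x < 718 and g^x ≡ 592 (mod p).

Baby-step giant-step with m = ceil(sqrt(718)) = 27.
Baby table (471^j mod 719 for j=0..26):
  0:1  1:471  2:389  3:593  4:331  5:597  6:58  7:715
  8:273  9:601  10:504  11:114  12:488  13:487  14:16  15:346
  16:472  17:141  18:263  19:205  20:209  21:655  22:54  23:269
  24:155  25:386  26:618
Giant step factor: 471^(-27) ≡ 381 (mod 719).
Scan 592·381^i mod 719 for i = 0, 1, …:
  i=0: 592   i=1: 505   i=2: 432   i=3: 660
  i=4: 529   i=5: 229   i=6: 250   i=7: 342
  i=8: 163   i=9: 269
Match at i=9, j=23: x = 9·27 + 23 = 266.

266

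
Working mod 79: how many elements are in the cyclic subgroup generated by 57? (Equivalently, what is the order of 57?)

26

The order of 57 must divide p − 1 = 78 = 2 · 3 · 13.
Divisors: 1, 2, 3, 6, 13, 26, 39, 78.
Check each in increasing order: 57^1 ≡ 57;  57^2 ≡ 10;  57^3 ≡ 17;  57^6 ≡ 52;  57^13 ≡ 78;  57^26 ≡ 1.
Smallest exponent giving 1 is 26.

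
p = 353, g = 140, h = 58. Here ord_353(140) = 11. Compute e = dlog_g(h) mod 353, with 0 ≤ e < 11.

10

Successive powers of 140 modulo 353:
  140^0=1  140^1=140  140^2=185  140^3=131  140^4=337  140^5=231
  140^6=217  140^7=22  140^8=256  140^9=187  140^10=58
So 140^10 ≡ 58 (mod 353), giving e = 10.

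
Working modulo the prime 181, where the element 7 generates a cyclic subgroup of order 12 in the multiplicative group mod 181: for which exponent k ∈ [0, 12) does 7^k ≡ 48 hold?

Successive powers of 7 modulo 181:
  7^0=1  7^1=7  7^2=49  7^3=162  7^4=48
So 7^4 ≡ 48 (mod 181), giving k = 4.

4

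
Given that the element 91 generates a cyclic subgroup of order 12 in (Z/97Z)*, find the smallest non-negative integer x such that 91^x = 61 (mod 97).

8

Successive powers of 91 modulo 97:
  91^0=1  91^1=91  91^2=36  91^3=75  91^4=35  91^5=81
  91^6=96  91^7=6  91^8=61
So 91^8 ≡ 61 (mod 97), giving x = 8.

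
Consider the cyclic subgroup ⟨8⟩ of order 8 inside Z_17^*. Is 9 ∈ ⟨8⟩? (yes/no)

yes

⟨8⟩ has order 8; its elements mod 17 are {1, 2, 4, 8, 9, 13, 15, 16}.
9 is in this set.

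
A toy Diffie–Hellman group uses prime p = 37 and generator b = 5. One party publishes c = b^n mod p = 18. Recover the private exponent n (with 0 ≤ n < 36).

7

Successive powers of 5 modulo 37:
  5^0=1  5^1=5  5^2=25  5^3=14  5^4=33  5^5=17
  5^6=11  5^7=18
So 5^7 ≡ 18 (mod 37), giving n = 7.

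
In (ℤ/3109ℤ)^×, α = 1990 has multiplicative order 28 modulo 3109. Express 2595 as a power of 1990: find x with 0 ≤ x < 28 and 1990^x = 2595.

Successive powers of 1990 modulo 3109:
  1990^0=1  1990^1=1990  1990^2=2343  1990^3=2179  1990^4=2264  1990^5=419
  1990^6=598  1990^7=2382  1990^8=2064  1990^9=371  1990^10=1457  1990^11=1842
  1990^12=69  1990^13=514  1990^14=3108  1990^15=1119  1990^16=766  1990^17=930
  1990^18=845  1990^19=2690  1990^20=2511  1990^21=727  1990^22=1045  1990^23=2738
  1990^24=1652  1990^25=1267  1990^26=3040  1990^27=2595
So 1990^27 ≡ 2595 (mod 3109), giving x = 27.

27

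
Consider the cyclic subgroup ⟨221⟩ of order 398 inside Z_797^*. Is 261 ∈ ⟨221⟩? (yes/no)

261 ∈ ⟨221⟩ iff 261^398 ≡ 1 (mod 797), since |⟨221⟩| = 398.
261^398 mod 797 = 796.
Since 796 ≠ 1, 261 does not lie in the subgroup.

no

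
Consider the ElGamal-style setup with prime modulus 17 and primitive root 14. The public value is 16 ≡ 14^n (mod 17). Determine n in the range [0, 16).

8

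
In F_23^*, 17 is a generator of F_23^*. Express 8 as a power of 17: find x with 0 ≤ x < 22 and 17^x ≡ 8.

4

Successive powers of 17 modulo 23:
  17^0=1  17^1=17  17^2=13  17^3=14  17^4=8
So 17^4 ≡ 8 (mod 23), giving x = 4.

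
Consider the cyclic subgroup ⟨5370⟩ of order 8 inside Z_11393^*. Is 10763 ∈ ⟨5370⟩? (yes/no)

no

10763 ∈ ⟨5370⟩ iff 10763^8 ≡ 1 (mod 11393), since |⟨5370⟩| = 8.
10763^8 mod 11393 = 991.
Since 991 ≠ 1, 10763 does not lie in the subgroup.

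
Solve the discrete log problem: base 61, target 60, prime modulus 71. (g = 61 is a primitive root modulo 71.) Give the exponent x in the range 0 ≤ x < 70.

Baby-step giant-step with m = ceil(sqrt(70)) = 9.
Baby table (61^j mod 71 for j=0..8):
  0:1  1:61  2:29  3:65  4:60  5:39  6:36  7:66
  8:50
Giant step factor: 61^(-9) ≡ 47 (mod 71).
Scan 60·47^i mod 71 for i = 0, 1, …:
  i=0: 60
Match at i=0, j=4: x = 0·9 + 4 = 4.

4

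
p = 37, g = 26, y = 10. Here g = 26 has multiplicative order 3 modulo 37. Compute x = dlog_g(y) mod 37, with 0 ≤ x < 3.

2

Successive powers of 26 modulo 37:
  26^0=1  26^1=26  26^2=10
So 26^2 ≡ 10 (mod 37), giving x = 2.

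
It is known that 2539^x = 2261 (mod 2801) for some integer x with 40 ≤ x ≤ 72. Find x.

61

Compute 2539^40 mod 2801 = 1555, then multiply by 2539 repeatedly:
  2539^40=1555  2539^41=1536  2539^42=912  2539^43=1942  2539^44=978
  2539^45=1456  2539^46=2265  2539^47=382  2539^48=752  2539^49=1847
  2539^50=659  2539^51=1004  2539^52=246  2539^53=2772  2539^54=1996
  2539^55=835  2539^56=2509  2539^57=877  2539^58=2709  2539^59=1696
  2539^60=1007  2539^61=2261
Found 2261 at exponent 61.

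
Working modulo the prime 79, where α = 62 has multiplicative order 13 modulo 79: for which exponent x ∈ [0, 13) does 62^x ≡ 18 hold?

Successive powers of 62 modulo 79:
  62^0=1  62^1=62  62^2=52  62^3=64  62^4=18
So 62^4 ≡ 18 (mod 79), giving x = 4.

4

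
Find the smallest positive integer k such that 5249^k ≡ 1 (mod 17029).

8514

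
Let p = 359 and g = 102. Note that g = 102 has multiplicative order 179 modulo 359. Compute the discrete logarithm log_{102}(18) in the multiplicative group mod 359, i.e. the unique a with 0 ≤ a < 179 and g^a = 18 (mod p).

119

Baby-step giant-step with m = ceil(sqrt(179)) = 14.
Baby table (102^j mod 359 for j=0..13):
  0:1  1:102  2:352  3:4  4:49  5:331  6:16  7:196
  8:247  9:64  10:66  11:270  12:256  13:264
Giant step factor: 102^(-14) ≡ 120 (mod 359).
Scan 18·120^i mod 359 for i = 0, 1, …:
  i=0: 18   i=1: 6   i=2: 2   i=3: 240
  i=4: 80   i=5: 266   i=6: 328   i=7: 229
  i=8: 196
Match at i=8, j=7: a = 8·14 + 7 = 119.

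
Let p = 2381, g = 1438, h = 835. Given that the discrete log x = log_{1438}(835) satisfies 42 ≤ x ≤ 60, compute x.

47

Compute 1438^42 mod 2381 = 2172, then multiply by 1438 repeatedly:
  1438^42=2172  1438^43=1845  1438^44=676  1438^45=640  1438^46=1254
  1438^47=835
Found 835 at exponent 47.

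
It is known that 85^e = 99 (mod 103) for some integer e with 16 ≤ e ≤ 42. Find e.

Compute 85^16 mod 103 = 26, then multiply by 85 repeatedly:
  85^16=26  85^17=47  85^18=81  85^19=87  85^20=82
  85^21=69  85^22=97  85^23=5  85^24=13  85^25=75
  85^26=92  85^27=95  85^28=41  85^29=86  85^30=100
  85^31=54  85^32=58  85^33=89  85^34=46  85^35=99
Found 99 at exponent 35.

35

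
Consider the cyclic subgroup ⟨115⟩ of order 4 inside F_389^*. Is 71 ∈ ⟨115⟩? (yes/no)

no

⟨115⟩ has order 4; its elements mod 389 are {1, 115, 274, 388}.
71 is not in this set.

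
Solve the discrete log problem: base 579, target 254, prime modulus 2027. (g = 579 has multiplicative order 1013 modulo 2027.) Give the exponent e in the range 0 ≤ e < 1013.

710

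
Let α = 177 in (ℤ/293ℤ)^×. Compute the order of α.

The order of 177 must divide p − 1 = 292 = 2^2 · 73.
Divisors: 1, 2, 4, 73, 146, 292.
Check each in increasing order: 177^1 ≡ 177;  177^2 ≡ 271;  177^4 ≡ 191;  177^73 ≡ 138;  177^146 ≡ 292;  177^292 ≡ 1.
Smallest exponent giving 1 is 292.

292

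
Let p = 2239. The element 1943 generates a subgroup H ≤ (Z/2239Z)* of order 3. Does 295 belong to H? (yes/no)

yes

⟨1943⟩ has order 3; its elements mod 2239 are {1, 295, 1943}.
295 is in this set.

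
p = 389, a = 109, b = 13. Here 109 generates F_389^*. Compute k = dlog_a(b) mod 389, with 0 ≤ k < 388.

Baby-step giant-step with m = ceil(sqrt(388)) = 20.
Baby table (109^j mod 389 for j=0..19):
  0:1  1:109  2:211  3:48  4:175  5:14  6:359  7:231
  8:283  9:116  10:196  11:358  12:122  13:72  14:68  15:21
  16:344  17:152  18:230  19:174
Giant step factor: 109^(-20) ≡ 303 (mod 389).
Scan 13·303^i mod 389 for i = 0, 1, …:
  i=0: 13   i=1: 49   i=2: 65   i=3: 245
  i=4: 325   i=5: 58   i=6: 69   i=7: 290
  i=8: 345   i=9: 283
Match at i=9, j=8: k = 9·20 + 8 = 188.

188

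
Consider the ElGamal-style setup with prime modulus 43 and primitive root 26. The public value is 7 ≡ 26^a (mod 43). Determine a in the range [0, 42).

7

Successive powers of 26 modulo 43:
  26^0=1  26^1=26  26^2=31  26^3=32  26^4=15  26^5=3
  26^6=35  26^7=7
So 26^7 ≡ 7 (mod 43), giving a = 7.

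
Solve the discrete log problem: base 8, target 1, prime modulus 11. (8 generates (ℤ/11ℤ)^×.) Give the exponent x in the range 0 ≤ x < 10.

Successive powers of 8 modulo 11:
  8^0=1
So 8^0 ≡ 1 (mod 11), giving x = 0.

0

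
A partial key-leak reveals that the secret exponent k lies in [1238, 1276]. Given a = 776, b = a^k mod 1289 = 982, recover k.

Compute 776^1238 mod 1289 = 1003, then multiply by 776 repeatedly:
  776^1238=1003  776^1239=1061  776^1240=954  776^1241=418  776^1242=829
  776^1243=93  776^1244=1273  776^1245=474  776^1246=459  776^1247=420
  776^1248=1092  776^1249=519  776^1250=576  776^1251=982
Found 982 at exponent 1251.

1251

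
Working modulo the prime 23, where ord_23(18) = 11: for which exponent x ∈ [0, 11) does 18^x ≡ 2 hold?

Successive powers of 18 modulo 23:
  18^0=1  18^1=18  18^2=2
So 18^2 ≡ 2 (mod 23), giving x = 2.

2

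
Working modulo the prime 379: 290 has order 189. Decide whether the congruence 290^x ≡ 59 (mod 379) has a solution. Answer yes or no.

59 ∈ ⟨290⟩ iff 59^189 ≡ 1 (mod 379), since |⟨290⟩| = 189.
59^189 mod 379 = 378.
Since 378 ≠ 1, 59 does not lie in the subgroup.

no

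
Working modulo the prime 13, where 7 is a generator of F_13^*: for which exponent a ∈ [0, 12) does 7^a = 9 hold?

4

Successive powers of 7 modulo 13:
  7^0=1  7^1=7  7^2=10  7^3=5  7^4=9
So 7^4 ≡ 9 (mod 13), giving a = 4.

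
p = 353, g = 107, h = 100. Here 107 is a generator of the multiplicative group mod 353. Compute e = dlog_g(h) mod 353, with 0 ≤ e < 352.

Baby-step giant-step with m = ceil(sqrt(352)) = 19.
Baby table (107^j mod 353 for j=0..18):
  0:1  1:107  2:153  3:133  4:111  5:228  6:39  7:290
  8:319  9:245  10:93  11:67  12:109  13:14  14:86  15:24
  16:97  17:142  18:15
Giant step factor: 107^(-19) ≡ 214 (mod 353).
Scan 100·214^i mod 353 for i = 0, 1, …:
  i=0: 100   i=1: 220   i=2: 131   i=3: 147
  i=4: 41   i=5: 302   i=6: 29   i=7: 205
  i=8: 98   i=9: 145   i=10: 319
Match at i=10, j=8: e = 10·19 + 8 = 198.

198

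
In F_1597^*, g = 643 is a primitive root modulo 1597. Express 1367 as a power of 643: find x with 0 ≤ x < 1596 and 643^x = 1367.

117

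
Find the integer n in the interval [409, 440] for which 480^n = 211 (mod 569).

Compute 480^409 mod 569 = 198, then multiply by 480 repeatedly:
  480^409=198  480^410=17  480^411=194  480^412=373  480^413=374
  480^414=285  480^415=240  480^416=262  480^417=11  480^418=159
  480^419=74  480^420=242  480^421=84  480^422=490  480^423=203
  480^424=141  480^425=538  480^426=483  480^427=257  480^428=456
  480^429=384  480^430=533  480^431=359  480^432=482  480^433=346
  480^434=501  480^435=362  480^436=215  480^437=211
Found 211 at exponent 437.

437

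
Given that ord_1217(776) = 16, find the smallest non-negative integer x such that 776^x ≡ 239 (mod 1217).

10

Successive powers of 776 modulo 1217:
  776^0=1  776^1=776  776^2=978  776^3=737  776^4=1139  776^5=322
  776^6=387  776^7=930  776^8=1216  776^9=441  776^10=239
So 776^10 ≡ 239 (mod 1217), giving x = 10.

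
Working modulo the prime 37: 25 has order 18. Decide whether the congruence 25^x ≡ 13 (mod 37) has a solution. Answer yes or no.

13 ∈ ⟨25⟩ iff 13^18 ≡ 1 (mod 37), since |⟨25⟩| = 18.
13^18 mod 37 = 36.
Since 36 ≠ 1, 13 does not lie in the subgroup.

no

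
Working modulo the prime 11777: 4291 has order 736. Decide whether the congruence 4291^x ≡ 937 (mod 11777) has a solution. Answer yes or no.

no

937 ∈ ⟨4291⟩ iff 937^736 ≡ 1 (mod 11777), since |⟨4291⟩| = 736.
937^736 mod 11777 = 2497.
Since 2497 ≠ 1, 937 does not lie in the subgroup.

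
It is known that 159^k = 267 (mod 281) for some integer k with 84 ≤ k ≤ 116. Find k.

106

Compute 159^84 mod 281 = 49, then multiply by 159 repeatedly:
  159^84=49  159^85=204  159^86=121  159^87=131  159^88=35
  159^89=226  159^90=247  159^91=214  159^92=25  159^93=41
  159^94=56  159^95=193  159^96=58  159^97=230  159^98=40
  159^99=178  159^100=202  159^101=84  159^102=149  159^103=87
  159^104=64  159^105=60  159^106=267
Found 267 at exponent 106.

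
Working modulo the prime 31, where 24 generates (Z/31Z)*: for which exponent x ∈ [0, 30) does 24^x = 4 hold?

Successive powers of 24 modulo 31:
  24^0=1  24^1=24  24^2=18  24^3=29  24^4=14  24^5=26
  24^6=4
So 24^6 ≡ 4 (mod 31), giving x = 6.

6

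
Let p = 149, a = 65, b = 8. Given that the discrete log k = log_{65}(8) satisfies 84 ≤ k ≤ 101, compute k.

99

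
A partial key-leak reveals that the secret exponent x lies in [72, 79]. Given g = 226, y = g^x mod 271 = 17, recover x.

76

Compute 226^72 mod 271 = 81, then multiply by 226 repeatedly:
  226^72=81  226^73=149  226^74=70  226^75=102  226^76=17
Found 17 at exponent 76.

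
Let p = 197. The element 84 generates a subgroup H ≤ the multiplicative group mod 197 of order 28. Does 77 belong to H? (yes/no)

77 ∈ ⟨84⟩ iff 77^28 ≡ 1 (mod 197), since |⟨84⟩| = 28.
77^28 mod 197 = 1.
Since 1 = 1, 77 lies in the subgroup.

yes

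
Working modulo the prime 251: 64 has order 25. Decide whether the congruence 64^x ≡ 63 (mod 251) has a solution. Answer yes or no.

yes

⟨64⟩ has order 25; its elements mod 251 are {1, 4, 5, 16, 20, 25, 51, 63, 64, 69, 80, 91, 94, 100, 113, 123, 125, 149, 201, 204, 211, 219, 241, 243, 249}.
63 is in this set.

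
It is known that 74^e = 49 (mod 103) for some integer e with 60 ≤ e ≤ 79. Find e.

76

Compute 74^60 mod 103 = 64, then multiply by 74 repeatedly:
  74^60=64  74^61=101  74^62=58  74^63=69  74^64=59
  74^65=40  74^66=76  74^67=62  74^68=56  74^69=24
  74^70=25  74^71=99  74^72=13  74^73=35  74^74=15
  74^75=80  74^76=49
Found 49 at exponent 76.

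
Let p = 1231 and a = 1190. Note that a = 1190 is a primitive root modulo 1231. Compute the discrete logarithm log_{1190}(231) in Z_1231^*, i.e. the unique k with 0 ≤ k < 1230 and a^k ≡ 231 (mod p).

Baby-step giant-step with m = ceil(sqrt(1230)) = 36.
Baby table (1190^j mod 1231 for j=0..35):
  0:1  1:1190  2:450  3:15  4:616  5:595  6:225  7:623
  8:308  9:913  10:728  11:927  12:154  13:1072  14:364  15:1079
  16:77  17:536  18:182  19:1155  20:654  21:268  22:91  23:1193
  24:327  25:134  26:661  27:1212  28:779  29:67  30:946  31:606
  32:1005  33:649  34:473  35:303
Giant step factor: 1190^(-36) ≡ 512 (mod 1231).
Scan 231·512^i mod 1231 for i = 0, 1, …:
  i=0: 231   i=1: 96   i=2: 1143   i=3: 491
  i=4: 268
Match at i=4, j=21: k = 4·36 + 21 = 165.

165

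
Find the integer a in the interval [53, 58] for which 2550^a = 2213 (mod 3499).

54

Compute 2550^53 mod 3499 = 842, then multiply by 2550 repeatedly:
  2550^53=842  2550^54=2213
Found 2213 at exponent 54.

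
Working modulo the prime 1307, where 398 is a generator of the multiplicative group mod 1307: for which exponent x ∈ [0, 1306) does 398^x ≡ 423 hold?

Baby-step giant-step with m = ceil(sqrt(1306)) = 37.
Baby table (398^j mod 1307 for j=0..36):
  0:1  1:398  2:257  3:340  4:699  5:1118  6:584  7:1093
  8:1090  9:1203  10:432  11:719  12:1236  13:496  14:51  15:693
  16:37  17:349  18:360  19:817  20:1030  21:849  22:696  23:1231
  24:1120  25:73  26:300  27:463  28:1294  29:54  30:580  31:808
  32:62  33:1150  34:250  35:168  36:207
Giant step factor: 398^(-37) ≡ 639 (mod 1307).
Scan 423·639^i mod 1307 for i = 0, 1, …:
  i=0: 423   i=1: 1055   i=2: 1040   i=3: 604
  i=4: 391   i=5: 212   i=6: 847   i=7: 135
  i=8: 3   i=9: 610     …   i=15: 140
  i=16: 584
Match at i=16, j=6: x = 16·37 + 6 = 598.

598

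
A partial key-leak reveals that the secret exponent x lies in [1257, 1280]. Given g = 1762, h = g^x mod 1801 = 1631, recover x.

1272

Compute 1762^1257 mod 1801 = 1292, then multiply by 1762 repeatedly:
  1762^1257=1292  1762^1258=40  1762^1259=241  1762^1260=1407  1762^1261=958
  1762^1262=459  1762^1263=109  1762^1264=1152  1762^1265=97  1762^1266=1620
  1762^1267=1656  1762^1268=252  1762^1269=978  1762^1270=1480  1762^1271=1713
  1762^1272=1631
Found 1631 at exponent 1272.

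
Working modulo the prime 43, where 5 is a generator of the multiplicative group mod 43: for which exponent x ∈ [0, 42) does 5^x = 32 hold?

Baby-step giant-step with m = ceil(sqrt(42)) = 7.
Baby table (5^j mod 43 for j=0..6):
  0:1  1:5  2:25  3:39  4:23  5:29  6:16
Giant step factor: 5^(-7) ≡ 7 (mod 43).
Scan 32·7^i mod 43 for i = 0, 1, …:
  i=0: 32   i=1: 9   i=2: 20   i=3: 11
  i=4: 34   i=5: 23
Match at i=5, j=4: x = 5·7 + 4 = 39.

39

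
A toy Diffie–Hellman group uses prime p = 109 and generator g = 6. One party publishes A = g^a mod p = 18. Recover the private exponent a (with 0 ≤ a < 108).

Baby-step giant-step with m = ceil(sqrt(108)) = 11.
Baby table (6^j mod 109 for j=0..10):
  0:1  1:6  2:36  3:107  4:97  5:37  6:4  7:24
  8:35  9:101  10:61
Giant step factor: 6^(-11) ≡ 14 (mod 109).
Scan 18·14^i mod 109 for i = 0, 1, …:
  i=0: 18   i=1: 34   i=2: 40   i=3: 15
  i=4: 101
Match at i=4, j=9: a = 4·11 + 9 = 53.

53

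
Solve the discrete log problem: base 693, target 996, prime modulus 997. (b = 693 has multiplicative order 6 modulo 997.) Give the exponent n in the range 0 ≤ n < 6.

3

Successive powers of 693 modulo 997:
  693^0=1  693^1=693  693^2=692  693^3=996
So 693^3 ≡ 996 (mod 997), giving n = 3.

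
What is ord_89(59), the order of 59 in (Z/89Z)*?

88

The order of 59 must divide p − 1 = 88 = 2^3 · 11.
Divisors: 1, 2, 4, 8, 11, 22, 44, 88.
Check each in increasing order: 59^1 ≡ 59;  59^2 ≡ 10;  59^4 ≡ 11;  59^8 ≡ 32;  59^11 ≡ 12;  59^22 ≡ 55;  59^44 ≡ 88;  59^88 ≡ 1.
Smallest exponent giving 1 is 88.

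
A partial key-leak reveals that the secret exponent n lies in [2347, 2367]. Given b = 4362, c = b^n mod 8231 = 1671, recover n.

2359

Compute 4362^2347 mod 8231 = 109, then multiply by 4362 repeatedly:
  4362^2347=109  4362^2348=6291  4362^2349=7419  4362^2350=5617  4362^2351=5898
  4362^2352=5201  4362^2353=2126  4362^2354=5506  4362^2355=7345  4362^2356=3838
  4362^2357=7733  4362^2358=708  4362^2359=1671
Found 1671 at exponent 2359.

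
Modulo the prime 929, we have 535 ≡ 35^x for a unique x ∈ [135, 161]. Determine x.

161

Compute 35^135 mod 929 = 132, then multiply by 35 repeatedly:
  35^135=132  35^136=904  35^137=54  35^138=32  35^139=191
  35^140=182  35^141=796  35^142=919  35^143=579  35^144=756
  35^145=448  35^146=816  35^147=690  35^148=925  35^149=789
  35^150=674  35^151=365  35^152=698  35^153=276  35^154=370
  35^155=873  35^156=827  35^157=146  35^158=465  35^159=482
  35^160=148  35^161=535
Found 535 at exponent 161.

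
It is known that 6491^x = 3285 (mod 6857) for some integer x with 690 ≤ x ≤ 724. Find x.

Compute 6491^690 mod 6857 = 3021, then multiply by 6491 repeatedly:
  6491^690=3021  6491^691=5148  6491^692=1507  6491^693=3855  6491^694=1612
  6491^695=6567  6491^696=3285
Found 3285 at exponent 696.

696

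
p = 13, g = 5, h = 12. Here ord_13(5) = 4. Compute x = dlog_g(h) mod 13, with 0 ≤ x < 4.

Successive powers of 5 modulo 13:
  5^0=1  5^1=5  5^2=12
So 5^2 ≡ 12 (mod 13), giving x = 2.

2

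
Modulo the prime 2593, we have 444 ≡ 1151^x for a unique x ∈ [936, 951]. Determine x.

Compute 1151^936 mod 2593 = 646, then multiply by 1151 repeatedly:
  1151^936=646  1151^937=1948  1151^938=1796  1151^939=575  1151^940=610
  1151^941=2000  1151^942=2009  1151^943=1996  1151^944=2591  1151^945=291
  1151^946=444
Found 444 at exponent 946.

946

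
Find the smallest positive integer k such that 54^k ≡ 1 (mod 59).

The order of 54 must divide p − 1 = 58 = 2 · 29.
Divisors: 1, 2, 29, 58.
Check each in increasing order: 54^1 ≡ 54;  54^2 ≡ 25;  54^29 ≡ 58;  54^58 ≡ 1.
Smallest exponent giving 1 is 58.

58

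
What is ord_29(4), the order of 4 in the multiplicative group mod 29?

The order of 4 must divide p − 1 = 28 = 2^2 · 7.
Divisors: 1, 2, 4, 7, 14, 28.
Check each in increasing order: 4^1 ≡ 4;  4^2 ≡ 16;  4^4 ≡ 24;  4^7 ≡ 28;  4^14 ≡ 1.
Smallest exponent giving 1 is 14.

14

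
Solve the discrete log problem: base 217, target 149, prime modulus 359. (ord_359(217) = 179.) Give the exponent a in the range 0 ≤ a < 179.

77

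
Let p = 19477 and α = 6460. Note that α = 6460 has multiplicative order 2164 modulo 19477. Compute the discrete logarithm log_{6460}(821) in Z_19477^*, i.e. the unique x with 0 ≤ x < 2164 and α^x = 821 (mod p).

809

Baby-step giant-step with m = ceil(sqrt(2164)) = 47.
Baby table (6460^j mod 19477 for j=0..46):
  0:1  1:6460  2:11866  3:12365  4:2723  5:2849  6:18252  7:13639
  8:13469  9:5981  10:14369  11:15835  12:896  13:3491  14:16971  15:16104
  16:5183  17:1217  18:12589  19:8465  20:11961  21:2801  22:327  23:8904
  24:4259  25:11616  26:13956  27:16204  28:8442  29:19197  30:2561  31:8087
  32:4706  33:16640  34:837  35:11891  36:18049  37:7218  38:342  39:8419
  40:6956  41:2321  42:15847  43:508  44:9544  45:9535  46:9826
Giant step factor: 6460^(-47) ≡ 8781 (mod 19477).
Scan 821·8781^i mod 19477 for i = 0, 1, …:
  i=0: 821   i=1: 2711   i=2: 4397   i=3: 6643
  i=4: 18045   i=5: 7750   i=6: 112   i=7: 9622
  i=8: 19033   i=9: 16113     …   i=16: 12434
  i=17: 14369
Match at i=17, j=10: x = 17·47 + 10 = 809.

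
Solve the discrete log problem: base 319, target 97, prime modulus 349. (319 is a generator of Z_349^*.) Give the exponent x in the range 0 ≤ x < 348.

Baby-step giant-step with m = ceil(sqrt(348)) = 19.
Baby table (319^j mod 349 for j=0..18):
  0:1  1:319  2:202  3:222  4:320  5:172  6:75  7:193
  8:143  9:247  10:268  11:336  12:41  13:166  14:255  15:28
  16:207  17:72  18:283
Giant step factor: 319^(-19) ≡ 150 (mod 349).
Scan 97·150^i mod 349 for i = 0, 1, …:
  i=0: 97   i=1: 241   i=2: 203   i=3: 87
  i=4: 137   i=5: 308   i=6: 132   i=7: 256
  i=8: 10   i=9: 104     …   i=13: 298
  i=14: 28
Match at i=14, j=15: x = 14·19 + 15 = 281.

281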